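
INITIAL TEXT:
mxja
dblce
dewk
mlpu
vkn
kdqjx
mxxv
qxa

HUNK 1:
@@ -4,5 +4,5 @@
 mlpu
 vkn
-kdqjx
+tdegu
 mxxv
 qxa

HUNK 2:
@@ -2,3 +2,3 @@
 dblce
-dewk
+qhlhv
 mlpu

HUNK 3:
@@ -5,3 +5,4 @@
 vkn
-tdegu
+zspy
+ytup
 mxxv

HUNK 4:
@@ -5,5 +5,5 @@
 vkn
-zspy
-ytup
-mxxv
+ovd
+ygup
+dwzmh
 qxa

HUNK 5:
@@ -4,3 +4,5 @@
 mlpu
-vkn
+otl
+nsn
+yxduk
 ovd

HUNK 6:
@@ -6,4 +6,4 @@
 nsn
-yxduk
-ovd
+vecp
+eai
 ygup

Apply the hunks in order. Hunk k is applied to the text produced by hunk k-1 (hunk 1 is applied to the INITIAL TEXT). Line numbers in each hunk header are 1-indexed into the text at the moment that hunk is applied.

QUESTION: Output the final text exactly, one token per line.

Hunk 1: at line 4 remove [kdqjx] add [tdegu] -> 8 lines: mxja dblce dewk mlpu vkn tdegu mxxv qxa
Hunk 2: at line 2 remove [dewk] add [qhlhv] -> 8 lines: mxja dblce qhlhv mlpu vkn tdegu mxxv qxa
Hunk 3: at line 5 remove [tdegu] add [zspy,ytup] -> 9 lines: mxja dblce qhlhv mlpu vkn zspy ytup mxxv qxa
Hunk 4: at line 5 remove [zspy,ytup,mxxv] add [ovd,ygup,dwzmh] -> 9 lines: mxja dblce qhlhv mlpu vkn ovd ygup dwzmh qxa
Hunk 5: at line 4 remove [vkn] add [otl,nsn,yxduk] -> 11 lines: mxja dblce qhlhv mlpu otl nsn yxduk ovd ygup dwzmh qxa
Hunk 6: at line 6 remove [yxduk,ovd] add [vecp,eai] -> 11 lines: mxja dblce qhlhv mlpu otl nsn vecp eai ygup dwzmh qxa

Answer: mxja
dblce
qhlhv
mlpu
otl
nsn
vecp
eai
ygup
dwzmh
qxa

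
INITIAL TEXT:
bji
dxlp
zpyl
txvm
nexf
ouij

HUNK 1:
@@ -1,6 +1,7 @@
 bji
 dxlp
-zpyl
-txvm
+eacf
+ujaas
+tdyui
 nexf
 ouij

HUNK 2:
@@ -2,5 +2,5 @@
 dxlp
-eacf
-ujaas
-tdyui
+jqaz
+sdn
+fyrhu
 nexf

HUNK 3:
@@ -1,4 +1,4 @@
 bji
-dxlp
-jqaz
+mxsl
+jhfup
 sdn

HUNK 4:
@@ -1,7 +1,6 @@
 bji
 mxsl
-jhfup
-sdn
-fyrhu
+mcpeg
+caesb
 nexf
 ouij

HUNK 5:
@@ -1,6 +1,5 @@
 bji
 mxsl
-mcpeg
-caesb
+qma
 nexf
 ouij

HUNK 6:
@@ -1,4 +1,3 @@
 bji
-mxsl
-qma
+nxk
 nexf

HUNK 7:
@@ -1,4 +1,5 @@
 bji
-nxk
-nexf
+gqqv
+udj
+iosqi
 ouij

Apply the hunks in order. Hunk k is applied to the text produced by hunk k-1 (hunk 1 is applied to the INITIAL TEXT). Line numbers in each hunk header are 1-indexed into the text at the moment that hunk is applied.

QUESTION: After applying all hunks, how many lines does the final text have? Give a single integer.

Hunk 1: at line 1 remove [zpyl,txvm] add [eacf,ujaas,tdyui] -> 7 lines: bji dxlp eacf ujaas tdyui nexf ouij
Hunk 2: at line 2 remove [eacf,ujaas,tdyui] add [jqaz,sdn,fyrhu] -> 7 lines: bji dxlp jqaz sdn fyrhu nexf ouij
Hunk 3: at line 1 remove [dxlp,jqaz] add [mxsl,jhfup] -> 7 lines: bji mxsl jhfup sdn fyrhu nexf ouij
Hunk 4: at line 1 remove [jhfup,sdn,fyrhu] add [mcpeg,caesb] -> 6 lines: bji mxsl mcpeg caesb nexf ouij
Hunk 5: at line 1 remove [mcpeg,caesb] add [qma] -> 5 lines: bji mxsl qma nexf ouij
Hunk 6: at line 1 remove [mxsl,qma] add [nxk] -> 4 lines: bji nxk nexf ouij
Hunk 7: at line 1 remove [nxk,nexf] add [gqqv,udj,iosqi] -> 5 lines: bji gqqv udj iosqi ouij
Final line count: 5

Answer: 5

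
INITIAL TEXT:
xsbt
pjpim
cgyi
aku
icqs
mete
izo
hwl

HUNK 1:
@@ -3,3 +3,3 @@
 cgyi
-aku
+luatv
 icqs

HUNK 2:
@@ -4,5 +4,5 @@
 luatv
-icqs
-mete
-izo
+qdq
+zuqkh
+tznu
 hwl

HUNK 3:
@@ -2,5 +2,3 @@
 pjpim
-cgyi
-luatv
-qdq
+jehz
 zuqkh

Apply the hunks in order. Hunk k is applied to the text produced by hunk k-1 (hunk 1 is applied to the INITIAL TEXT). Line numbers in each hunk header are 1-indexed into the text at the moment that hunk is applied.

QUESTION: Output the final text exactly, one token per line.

Answer: xsbt
pjpim
jehz
zuqkh
tznu
hwl

Derivation:
Hunk 1: at line 3 remove [aku] add [luatv] -> 8 lines: xsbt pjpim cgyi luatv icqs mete izo hwl
Hunk 2: at line 4 remove [icqs,mete,izo] add [qdq,zuqkh,tznu] -> 8 lines: xsbt pjpim cgyi luatv qdq zuqkh tznu hwl
Hunk 3: at line 2 remove [cgyi,luatv,qdq] add [jehz] -> 6 lines: xsbt pjpim jehz zuqkh tznu hwl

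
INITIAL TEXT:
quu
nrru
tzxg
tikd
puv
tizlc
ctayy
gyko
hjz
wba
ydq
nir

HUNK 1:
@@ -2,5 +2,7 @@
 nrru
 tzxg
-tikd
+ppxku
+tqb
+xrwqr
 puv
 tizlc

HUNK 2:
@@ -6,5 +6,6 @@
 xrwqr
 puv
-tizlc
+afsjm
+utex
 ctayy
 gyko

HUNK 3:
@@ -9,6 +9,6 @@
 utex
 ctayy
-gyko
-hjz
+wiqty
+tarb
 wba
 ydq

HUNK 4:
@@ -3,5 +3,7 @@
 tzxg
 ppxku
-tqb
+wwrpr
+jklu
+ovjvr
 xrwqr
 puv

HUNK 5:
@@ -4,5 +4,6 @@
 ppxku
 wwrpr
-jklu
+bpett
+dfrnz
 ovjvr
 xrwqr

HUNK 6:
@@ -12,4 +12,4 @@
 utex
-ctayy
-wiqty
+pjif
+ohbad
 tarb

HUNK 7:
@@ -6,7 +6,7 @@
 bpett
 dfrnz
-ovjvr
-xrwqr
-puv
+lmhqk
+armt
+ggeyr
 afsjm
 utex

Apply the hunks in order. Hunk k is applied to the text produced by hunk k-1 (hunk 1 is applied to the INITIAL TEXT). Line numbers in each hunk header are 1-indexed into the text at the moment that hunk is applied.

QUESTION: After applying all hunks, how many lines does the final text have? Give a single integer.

Answer: 18

Derivation:
Hunk 1: at line 2 remove [tikd] add [ppxku,tqb,xrwqr] -> 14 lines: quu nrru tzxg ppxku tqb xrwqr puv tizlc ctayy gyko hjz wba ydq nir
Hunk 2: at line 6 remove [tizlc] add [afsjm,utex] -> 15 lines: quu nrru tzxg ppxku tqb xrwqr puv afsjm utex ctayy gyko hjz wba ydq nir
Hunk 3: at line 9 remove [gyko,hjz] add [wiqty,tarb] -> 15 lines: quu nrru tzxg ppxku tqb xrwqr puv afsjm utex ctayy wiqty tarb wba ydq nir
Hunk 4: at line 3 remove [tqb] add [wwrpr,jklu,ovjvr] -> 17 lines: quu nrru tzxg ppxku wwrpr jklu ovjvr xrwqr puv afsjm utex ctayy wiqty tarb wba ydq nir
Hunk 5: at line 4 remove [jklu] add [bpett,dfrnz] -> 18 lines: quu nrru tzxg ppxku wwrpr bpett dfrnz ovjvr xrwqr puv afsjm utex ctayy wiqty tarb wba ydq nir
Hunk 6: at line 12 remove [ctayy,wiqty] add [pjif,ohbad] -> 18 lines: quu nrru tzxg ppxku wwrpr bpett dfrnz ovjvr xrwqr puv afsjm utex pjif ohbad tarb wba ydq nir
Hunk 7: at line 6 remove [ovjvr,xrwqr,puv] add [lmhqk,armt,ggeyr] -> 18 lines: quu nrru tzxg ppxku wwrpr bpett dfrnz lmhqk armt ggeyr afsjm utex pjif ohbad tarb wba ydq nir
Final line count: 18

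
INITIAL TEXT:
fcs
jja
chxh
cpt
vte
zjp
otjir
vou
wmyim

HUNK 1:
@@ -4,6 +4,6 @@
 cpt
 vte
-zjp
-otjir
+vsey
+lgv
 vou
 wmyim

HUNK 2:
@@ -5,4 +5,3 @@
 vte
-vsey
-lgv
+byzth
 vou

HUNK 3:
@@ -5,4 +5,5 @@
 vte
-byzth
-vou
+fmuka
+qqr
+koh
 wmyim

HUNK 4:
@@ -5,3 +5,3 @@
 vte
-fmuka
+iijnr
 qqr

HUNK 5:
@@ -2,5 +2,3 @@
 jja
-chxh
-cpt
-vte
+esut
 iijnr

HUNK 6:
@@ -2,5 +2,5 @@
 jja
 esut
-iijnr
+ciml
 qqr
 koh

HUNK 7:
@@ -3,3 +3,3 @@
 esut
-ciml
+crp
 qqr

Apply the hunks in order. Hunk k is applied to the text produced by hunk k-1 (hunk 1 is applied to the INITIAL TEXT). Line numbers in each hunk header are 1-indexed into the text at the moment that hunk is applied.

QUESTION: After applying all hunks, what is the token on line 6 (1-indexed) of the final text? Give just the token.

Hunk 1: at line 4 remove [zjp,otjir] add [vsey,lgv] -> 9 lines: fcs jja chxh cpt vte vsey lgv vou wmyim
Hunk 2: at line 5 remove [vsey,lgv] add [byzth] -> 8 lines: fcs jja chxh cpt vte byzth vou wmyim
Hunk 3: at line 5 remove [byzth,vou] add [fmuka,qqr,koh] -> 9 lines: fcs jja chxh cpt vte fmuka qqr koh wmyim
Hunk 4: at line 5 remove [fmuka] add [iijnr] -> 9 lines: fcs jja chxh cpt vte iijnr qqr koh wmyim
Hunk 5: at line 2 remove [chxh,cpt,vte] add [esut] -> 7 lines: fcs jja esut iijnr qqr koh wmyim
Hunk 6: at line 2 remove [iijnr] add [ciml] -> 7 lines: fcs jja esut ciml qqr koh wmyim
Hunk 7: at line 3 remove [ciml] add [crp] -> 7 lines: fcs jja esut crp qqr koh wmyim
Final line 6: koh

Answer: koh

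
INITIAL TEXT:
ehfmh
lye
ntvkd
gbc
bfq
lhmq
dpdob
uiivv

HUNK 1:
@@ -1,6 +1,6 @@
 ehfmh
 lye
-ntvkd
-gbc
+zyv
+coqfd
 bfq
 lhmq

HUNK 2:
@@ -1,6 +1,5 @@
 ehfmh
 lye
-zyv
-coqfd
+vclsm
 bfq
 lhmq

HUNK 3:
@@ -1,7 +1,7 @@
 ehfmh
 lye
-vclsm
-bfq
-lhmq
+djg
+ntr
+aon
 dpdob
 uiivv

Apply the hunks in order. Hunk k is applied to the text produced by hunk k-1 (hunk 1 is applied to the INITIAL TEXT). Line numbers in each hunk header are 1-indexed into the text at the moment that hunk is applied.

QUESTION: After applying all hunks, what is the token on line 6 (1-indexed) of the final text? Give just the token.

Answer: dpdob

Derivation:
Hunk 1: at line 1 remove [ntvkd,gbc] add [zyv,coqfd] -> 8 lines: ehfmh lye zyv coqfd bfq lhmq dpdob uiivv
Hunk 2: at line 1 remove [zyv,coqfd] add [vclsm] -> 7 lines: ehfmh lye vclsm bfq lhmq dpdob uiivv
Hunk 3: at line 1 remove [vclsm,bfq,lhmq] add [djg,ntr,aon] -> 7 lines: ehfmh lye djg ntr aon dpdob uiivv
Final line 6: dpdob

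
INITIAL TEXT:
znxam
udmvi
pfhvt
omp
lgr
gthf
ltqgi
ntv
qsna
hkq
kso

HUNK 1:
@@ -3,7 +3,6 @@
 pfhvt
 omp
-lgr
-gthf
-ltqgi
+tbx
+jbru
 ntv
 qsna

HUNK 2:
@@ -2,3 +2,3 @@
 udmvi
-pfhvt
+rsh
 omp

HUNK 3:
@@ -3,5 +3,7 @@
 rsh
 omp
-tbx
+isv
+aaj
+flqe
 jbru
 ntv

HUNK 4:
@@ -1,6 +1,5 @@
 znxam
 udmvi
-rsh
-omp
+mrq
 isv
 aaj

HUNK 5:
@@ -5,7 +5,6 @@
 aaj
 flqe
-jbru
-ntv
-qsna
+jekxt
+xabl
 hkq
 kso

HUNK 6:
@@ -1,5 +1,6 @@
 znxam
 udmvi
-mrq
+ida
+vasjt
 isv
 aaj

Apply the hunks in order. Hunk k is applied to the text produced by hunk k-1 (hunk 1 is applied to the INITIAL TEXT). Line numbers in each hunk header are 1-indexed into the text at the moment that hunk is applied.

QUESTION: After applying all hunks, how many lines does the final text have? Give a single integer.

Answer: 11

Derivation:
Hunk 1: at line 3 remove [lgr,gthf,ltqgi] add [tbx,jbru] -> 10 lines: znxam udmvi pfhvt omp tbx jbru ntv qsna hkq kso
Hunk 2: at line 2 remove [pfhvt] add [rsh] -> 10 lines: znxam udmvi rsh omp tbx jbru ntv qsna hkq kso
Hunk 3: at line 3 remove [tbx] add [isv,aaj,flqe] -> 12 lines: znxam udmvi rsh omp isv aaj flqe jbru ntv qsna hkq kso
Hunk 4: at line 1 remove [rsh,omp] add [mrq] -> 11 lines: znxam udmvi mrq isv aaj flqe jbru ntv qsna hkq kso
Hunk 5: at line 5 remove [jbru,ntv,qsna] add [jekxt,xabl] -> 10 lines: znxam udmvi mrq isv aaj flqe jekxt xabl hkq kso
Hunk 6: at line 1 remove [mrq] add [ida,vasjt] -> 11 lines: znxam udmvi ida vasjt isv aaj flqe jekxt xabl hkq kso
Final line count: 11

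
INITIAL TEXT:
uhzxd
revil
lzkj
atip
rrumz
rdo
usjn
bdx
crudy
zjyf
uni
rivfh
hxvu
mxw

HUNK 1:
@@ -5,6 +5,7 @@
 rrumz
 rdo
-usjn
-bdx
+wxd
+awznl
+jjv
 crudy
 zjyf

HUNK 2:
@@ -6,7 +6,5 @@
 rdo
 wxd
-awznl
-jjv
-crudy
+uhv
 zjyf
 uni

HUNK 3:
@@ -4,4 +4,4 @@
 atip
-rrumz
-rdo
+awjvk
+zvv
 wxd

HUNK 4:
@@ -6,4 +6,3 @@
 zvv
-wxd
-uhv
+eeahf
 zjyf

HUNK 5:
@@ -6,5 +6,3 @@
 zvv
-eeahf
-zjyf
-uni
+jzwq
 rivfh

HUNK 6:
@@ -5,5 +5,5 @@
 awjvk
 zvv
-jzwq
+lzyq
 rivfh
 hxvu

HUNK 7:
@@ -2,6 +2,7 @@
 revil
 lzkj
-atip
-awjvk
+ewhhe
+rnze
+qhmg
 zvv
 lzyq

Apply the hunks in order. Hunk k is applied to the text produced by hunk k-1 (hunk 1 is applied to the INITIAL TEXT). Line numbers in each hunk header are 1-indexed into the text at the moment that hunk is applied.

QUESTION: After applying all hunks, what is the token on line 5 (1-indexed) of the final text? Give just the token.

Answer: rnze

Derivation:
Hunk 1: at line 5 remove [usjn,bdx] add [wxd,awznl,jjv] -> 15 lines: uhzxd revil lzkj atip rrumz rdo wxd awznl jjv crudy zjyf uni rivfh hxvu mxw
Hunk 2: at line 6 remove [awznl,jjv,crudy] add [uhv] -> 13 lines: uhzxd revil lzkj atip rrumz rdo wxd uhv zjyf uni rivfh hxvu mxw
Hunk 3: at line 4 remove [rrumz,rdo] add [awjvk,zvv] -> 13 lines: uhzxd revil lzkj atip awjvk zvv wxd uhv zjyf uni rivfh hxvu mxw
Hunk 4: at line 6 remove [wxd,uhv] add [eeahf] -> 12 lines: uhzxd revil lzkj atip awjvk zvv eeahf zjyf uni rivfh hxvu mxw
Hunk 5: at line 6 remove [eeahf,zjyf,uni] add [jzwq] -> 10 lines: uhzxd revil lzkj atip awjvk zvv jzwq rivfh hxvu mxw
Hunk 6: at line 5 remove [jzwq] add [lzyq] -> 10 lines: uhzxd revil lzkj atip awjvk zvv lzyq rivfh hxvu mxw
Hunk 7: at line 2 remove [atip,awjvk] add [ewhhe,rnze,qhmg] -> 11 lines: uhzxd revil lzkj ewhhe rnze qhmg zvv lzyq rivfh hxvu mxw
Final line 5: rnze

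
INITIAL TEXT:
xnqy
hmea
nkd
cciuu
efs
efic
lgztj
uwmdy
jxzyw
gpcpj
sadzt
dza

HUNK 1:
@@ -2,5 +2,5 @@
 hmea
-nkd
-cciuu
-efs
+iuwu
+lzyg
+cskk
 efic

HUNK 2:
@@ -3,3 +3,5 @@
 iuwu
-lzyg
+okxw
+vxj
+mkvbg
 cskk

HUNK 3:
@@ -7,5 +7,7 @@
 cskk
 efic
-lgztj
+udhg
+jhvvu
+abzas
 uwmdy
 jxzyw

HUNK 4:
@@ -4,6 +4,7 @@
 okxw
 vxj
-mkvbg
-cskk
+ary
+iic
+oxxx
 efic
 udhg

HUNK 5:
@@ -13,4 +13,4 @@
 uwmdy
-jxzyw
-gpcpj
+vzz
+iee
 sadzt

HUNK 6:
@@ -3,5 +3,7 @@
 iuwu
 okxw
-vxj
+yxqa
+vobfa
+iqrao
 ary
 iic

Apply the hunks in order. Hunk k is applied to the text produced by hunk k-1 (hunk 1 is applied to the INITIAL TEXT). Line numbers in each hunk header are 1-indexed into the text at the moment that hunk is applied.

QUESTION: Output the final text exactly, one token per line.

Hunk 1: at line 2 remove [nkd,cciuu,efs] add [iuwu,lzyg,cskk] -> 12 lines: xnqy hmea iuwu lzyg cskk efic lgztj uwmdy jxzyw gpcpj sadzt dza
Hunk 2: at line 3 remove [lzyg] add [okxw,vxj,mkvbg] -> 14 lines: xnqy hmea iuwu okxw vxj mkvbg cskk efic lgztj uwmdy jxzyw gpcpj sadzt dza
Hunk 3: at line 7 remove [lgztj] add [udhg,jhvvu,abzas] -> 16 lines: xnqy hmea iuwu okxw vxj mkvbg cskk efic udhg jhvvu abzas uwmdy jxzyw gpcpj sadzt dza
Hunk 4: at line 4 remove [mkvbg,cskk] add [ary,iic,oxxx] -> 17 lines: xnqy hmea iuwu okxw vxj ary iic oxxx efic udhg jhvvu abzas uwmdy jxzyw gpcpj sadzt dza
Hunk 5: at line 13 remove [jxzyw,gpcpj] add [vzz,iee] -> 17 lines: xnqy hmea iuwu okxw vxj ary iic oxxx efic udhg jhvvu abzas uwmdy vzz iee sadzt dza
Hunk 6: at line 3 remove [vxj] add [yxqa,vobfa,iqrao] -> 19 lines: xnqy hmea iuwu okxw yxqa vobfa iqrao ary iic oxxx efic udhg jhvvu abzas uwmdy vzz iee sadzt dza

Answer: xnqy
hmea
iuwu
okxw
yxqa
vobfa
iqrao
ary
iic
oxxx
efic
udhg
jhvvu
abzas
uwmdy
vzz
iee
sadzt
dza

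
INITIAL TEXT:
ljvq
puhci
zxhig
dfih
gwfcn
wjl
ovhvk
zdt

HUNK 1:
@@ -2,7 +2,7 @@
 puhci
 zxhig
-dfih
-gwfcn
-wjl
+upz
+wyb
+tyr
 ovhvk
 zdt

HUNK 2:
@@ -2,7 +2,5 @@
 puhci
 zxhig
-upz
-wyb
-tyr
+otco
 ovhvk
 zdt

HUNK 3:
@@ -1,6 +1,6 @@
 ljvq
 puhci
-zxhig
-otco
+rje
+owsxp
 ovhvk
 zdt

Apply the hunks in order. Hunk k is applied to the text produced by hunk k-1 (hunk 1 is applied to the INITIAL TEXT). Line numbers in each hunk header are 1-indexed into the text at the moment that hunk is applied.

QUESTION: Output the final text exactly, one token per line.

Hunk 1: at line 2 remove [dfih,gwfcn,wjl] add [upz,wyb,tyr] -> 8 lines: ljvq puhci zxhig upz wyb tyr ovhvk zdt
Hunk 2: at line 2 remove [upz,wyb,tyr] add [otco] -> 6 lines: ljvq puhci zxhig otco ovhvk zdt
Hunk 3: at line 1 remove [zxhig,otco] add [rje,owsxp] -> 6 lines: ljvq puhci rje owsxp ovhvk zdt

Answer: ljvq
puhci
rje
owsxp
ovhvk
zdt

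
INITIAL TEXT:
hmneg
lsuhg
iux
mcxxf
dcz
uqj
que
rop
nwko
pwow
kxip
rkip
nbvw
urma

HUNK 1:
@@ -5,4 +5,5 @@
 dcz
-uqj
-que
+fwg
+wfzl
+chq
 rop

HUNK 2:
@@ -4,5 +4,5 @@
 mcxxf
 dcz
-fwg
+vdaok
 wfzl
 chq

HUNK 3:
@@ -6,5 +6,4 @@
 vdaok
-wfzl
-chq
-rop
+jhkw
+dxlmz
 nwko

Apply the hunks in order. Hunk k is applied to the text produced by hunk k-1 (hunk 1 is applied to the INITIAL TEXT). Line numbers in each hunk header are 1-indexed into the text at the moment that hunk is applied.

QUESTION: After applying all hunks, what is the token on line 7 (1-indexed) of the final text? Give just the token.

Hunk 1: at line 5 remove [uqj,que] add [fwg,wfzl,chq] -> 15 lines: hmneg lsuhg iux mcxxf dcz fwg wfzl chq rop nwko pwow kxip rkip nbvw urma
Hunk 2: at line 4 remove [fwg] add [vdaok] -> 15 lines: hmneg lsuhg iux mcxxf dcz vdaok wfzl chq rop nwko pwow kxip rkip nbvw urma
Hunk 3: at line 6 remove [wfzl,chq,rop] add [jhkw,dxlmz] -> 14 lines: hmneg lsuhg iux mcxxf dcz vdaok jhkw dxlmz nwko pwow kxip rkip nbvw urma
Final line 7: jhkw

Answer: jhkw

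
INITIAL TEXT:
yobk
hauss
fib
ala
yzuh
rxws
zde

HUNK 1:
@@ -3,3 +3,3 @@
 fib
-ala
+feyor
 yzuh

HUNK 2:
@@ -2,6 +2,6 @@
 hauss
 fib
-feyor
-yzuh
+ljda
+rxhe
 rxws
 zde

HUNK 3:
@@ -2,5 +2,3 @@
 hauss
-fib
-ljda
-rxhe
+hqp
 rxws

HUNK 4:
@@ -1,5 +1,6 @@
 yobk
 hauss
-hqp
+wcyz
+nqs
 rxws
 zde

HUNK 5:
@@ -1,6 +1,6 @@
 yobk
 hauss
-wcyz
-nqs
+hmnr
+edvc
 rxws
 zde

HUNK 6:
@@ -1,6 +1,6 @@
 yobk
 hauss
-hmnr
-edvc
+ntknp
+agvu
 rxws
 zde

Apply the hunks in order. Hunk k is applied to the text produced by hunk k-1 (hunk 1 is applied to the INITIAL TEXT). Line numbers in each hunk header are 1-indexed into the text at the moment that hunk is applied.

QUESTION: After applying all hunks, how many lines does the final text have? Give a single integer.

Hunk 1: at line 3 remove [ala] add [feyor] -> 7 lines: yobk hauss fib feyor yzuh rxws zde
Hunk 2: at line 2 remove [feyor,yzuh] add [ljda,rxhe] -> 7 lines: yobk hauss fib ljda rxhe rxws zde
Hunk 3: at line 2 remove [fib,ljda,rxhe] add [hqp] -> 5 lines: yobk hauss hqp rxws zde
Hunk 4: at line 1 remove [hqp] add [wcyz,nqs] -> 6 lines: yobk hauss wcyz nqs rxws zde
Hunk 5: at line 1 remove [wcyz,nqs] add [hmnr,edvc] -> 6 lines: yobk hauss hmnr edvc rxws zde
Hunk 6: at line 1 remove [hmnr,edvc] add [ntknp,agvu] -> 6 lines: yobk hauss ntknp agvu rxws zde
Final line count: 6

Answer: 6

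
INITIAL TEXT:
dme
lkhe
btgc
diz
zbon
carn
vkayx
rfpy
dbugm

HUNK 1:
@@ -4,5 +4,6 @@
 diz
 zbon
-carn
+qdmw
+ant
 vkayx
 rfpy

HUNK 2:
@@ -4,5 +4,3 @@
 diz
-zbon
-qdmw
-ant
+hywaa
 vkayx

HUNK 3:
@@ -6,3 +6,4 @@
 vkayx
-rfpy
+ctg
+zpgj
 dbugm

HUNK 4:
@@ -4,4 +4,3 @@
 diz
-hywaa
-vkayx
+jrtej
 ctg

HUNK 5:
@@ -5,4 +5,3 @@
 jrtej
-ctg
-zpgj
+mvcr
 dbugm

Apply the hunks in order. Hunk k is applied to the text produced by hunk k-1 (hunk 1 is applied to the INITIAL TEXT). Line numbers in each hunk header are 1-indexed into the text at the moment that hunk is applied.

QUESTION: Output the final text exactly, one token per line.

Answer: dme
lkhe
btgc
diz
jrtej
mvcr
dbugm

Derivation:
Hunk 1: at line 4 remove [carn] add [qdmw,ant] -> 10 lines: dme lkhe btgc diz zbon qdmw ant vkayx rfpy dbugm
Hunk 2: at line 4 remove [zbon,qdmw,ant] add [hywaa] -> 8 lines: dme lkhe btgc diz hywaa vkayx rfpy dbugm
Hunk 3: at line 6 remove [rfpy] add [ctg,zpgj] -> 9 lines: dme lkhe btgc diz hywaa vkayx ctg zpgj dbugm
Hunk 4: at line 4 remove [hywaa,vkayx] add [jrtej] -> 8 lines: dme lkhe btgc diz jrtej ctg zpgj dbugm
Hunk 5: at line 5 remove [ctg,zpgj] add [mvcr] -> 7 lines: dme lkhe btgc diz jrtej mvcr dbugm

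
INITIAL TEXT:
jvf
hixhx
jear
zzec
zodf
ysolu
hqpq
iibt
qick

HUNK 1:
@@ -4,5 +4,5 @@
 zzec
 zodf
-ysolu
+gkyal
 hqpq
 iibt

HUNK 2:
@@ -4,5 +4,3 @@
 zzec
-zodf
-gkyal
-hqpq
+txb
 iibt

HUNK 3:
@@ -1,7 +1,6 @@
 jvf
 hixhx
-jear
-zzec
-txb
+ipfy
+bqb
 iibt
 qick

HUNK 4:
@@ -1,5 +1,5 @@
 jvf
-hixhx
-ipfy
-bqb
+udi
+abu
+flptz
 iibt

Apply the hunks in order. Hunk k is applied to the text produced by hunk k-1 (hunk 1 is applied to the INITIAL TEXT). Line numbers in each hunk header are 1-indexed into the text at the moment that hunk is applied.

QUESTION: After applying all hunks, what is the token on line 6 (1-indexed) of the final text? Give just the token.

Hunk 1: at line 4 remove [ysolu] add [gkyal] -> 9 lines: jvf hixhx jear zzec zodf gkyal hqpq iibt qick
Hunk 2: at line 4 remove [zodf,gkyal,hqpq] add [txb] -> 7 lines: jvf hixhx jear zzec txb iibt qick
Hunk 3: at line 1 remove [jear,zzec,txb] add [ipfy,bqb] -> 6 lines: jvf hixhx ipfy bqb iibt qick
Hunk 4: at line 1 remove [hixhx,ipfy,bqb] add [udi,abu,flptz] -> 6 lines: jvf udi abu flptz iibt qick
Final line 6: qick

Answer: qick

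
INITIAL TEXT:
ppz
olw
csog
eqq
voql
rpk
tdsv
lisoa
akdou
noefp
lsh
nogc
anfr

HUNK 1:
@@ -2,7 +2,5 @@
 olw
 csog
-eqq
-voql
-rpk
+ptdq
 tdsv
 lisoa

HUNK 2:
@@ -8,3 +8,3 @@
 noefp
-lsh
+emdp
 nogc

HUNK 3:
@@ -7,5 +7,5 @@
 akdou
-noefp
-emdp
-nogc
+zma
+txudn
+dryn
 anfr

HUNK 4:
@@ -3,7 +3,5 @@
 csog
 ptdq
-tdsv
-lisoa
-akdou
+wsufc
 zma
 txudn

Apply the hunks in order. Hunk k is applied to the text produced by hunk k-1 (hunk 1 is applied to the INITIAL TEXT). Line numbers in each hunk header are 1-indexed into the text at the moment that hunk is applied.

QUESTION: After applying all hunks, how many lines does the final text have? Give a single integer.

Answer: 9

Derivation:
Hunk 1: at line 2 remove [eqq,voql,rpk] add [ptdq] -> 11 lines: ppz olw csog ptdq tdsv lisoa akdou noefp lsh nogc anfr
Hunk 2: at line 8 remove [lsh] add [emdp] -> 11 lines: ppz olw csog ptdq tdsv lisoa akdou noefp emdp nogc anfr
Hunk 3: at line 7 remove [noefp,emdp,nogc] add [zma,txudn,dryn] -> 11 lines: ppz olw csog ptdq tdsv lisoa akdou zma txudn dryn anfr
Hunk 4: at line 3 remove [tdsv,lisoa,akdou] add [wsufc] -> 9 lines: ppz olw csog ptdq wsufc zma txudn dryn anfr
Final line count: 9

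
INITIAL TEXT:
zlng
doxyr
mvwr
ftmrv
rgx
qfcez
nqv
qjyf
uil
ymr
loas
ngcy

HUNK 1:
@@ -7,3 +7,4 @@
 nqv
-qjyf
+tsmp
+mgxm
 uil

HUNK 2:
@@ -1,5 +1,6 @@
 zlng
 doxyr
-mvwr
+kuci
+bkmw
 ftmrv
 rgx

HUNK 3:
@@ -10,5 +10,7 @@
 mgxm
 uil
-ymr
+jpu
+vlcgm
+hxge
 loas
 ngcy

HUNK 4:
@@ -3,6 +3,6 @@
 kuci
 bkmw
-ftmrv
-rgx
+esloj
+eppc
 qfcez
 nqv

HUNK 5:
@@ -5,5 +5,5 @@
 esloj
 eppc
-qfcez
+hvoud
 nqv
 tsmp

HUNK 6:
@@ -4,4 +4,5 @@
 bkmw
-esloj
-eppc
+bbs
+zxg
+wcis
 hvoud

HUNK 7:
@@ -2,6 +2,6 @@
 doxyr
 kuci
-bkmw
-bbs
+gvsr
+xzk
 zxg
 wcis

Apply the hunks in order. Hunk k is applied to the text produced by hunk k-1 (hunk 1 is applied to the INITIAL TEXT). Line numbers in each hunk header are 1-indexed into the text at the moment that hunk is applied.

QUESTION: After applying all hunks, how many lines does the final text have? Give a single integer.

Hunk 1: at line 7 remove [qjyf] add [tsmp,mgxm] -> 13 lines: zlng doxyr mvwr ftmrv rgx qfcez nqv tsmp mgxm uil ymr loas ngcy
Hunk 2: at line 1 remove [mvwr] add [kuci,bkmw] -> 14 lines: zlng doxyr kuci bkmw ftmrv rgx qfcez nqv tsmp mgxm uil ymr loas ngcy
Hunk 3: at line 10 remove [ymr] add [jpu,vlcgm,hxge] -> 16 lines: zlng doxyr kuci bkmw ftmrv rgx qfcez nqv tsmp mgxm uil jpu vlcgm hxge loas ngcy
Hunk 4: at line 3 remove [ftmrv,rgx] add [esloj,eppc] -> 16 lines: zlng doxyr kuci bkmw esloj eppc qfcez nqv tsmp mgxm uil jpu vlcgm hxge loas ngcy
Hunk 5: at line 5 remove [qfcez] add [hvoud] -> 16 lines: zlng doxyr kuci bkmw esloj eppc hvoud nqv tsmp mgxm uil jpu vlcgm hxge loas ngcy
Hunk 6: at line 4 remove [esloj,eppc] add [bbs,zxg,wcis] -> 17 lines: zlng doxyr kuci bkmw bbs zxg wcis hvoud nqv tsmp mgxm uil jpu vlcgm hxge loas ngcy
Hunk 7: at line 2 remove [bkmw,bbs] add [gvsr,xzk] -> 17 lines: zlng doxyr kuci gvsr xzk zxg wcis hvoud nqv tsmp mgxm uil jpu vlcgm hxge loas ngcy
Final line count: 17

Answer: 17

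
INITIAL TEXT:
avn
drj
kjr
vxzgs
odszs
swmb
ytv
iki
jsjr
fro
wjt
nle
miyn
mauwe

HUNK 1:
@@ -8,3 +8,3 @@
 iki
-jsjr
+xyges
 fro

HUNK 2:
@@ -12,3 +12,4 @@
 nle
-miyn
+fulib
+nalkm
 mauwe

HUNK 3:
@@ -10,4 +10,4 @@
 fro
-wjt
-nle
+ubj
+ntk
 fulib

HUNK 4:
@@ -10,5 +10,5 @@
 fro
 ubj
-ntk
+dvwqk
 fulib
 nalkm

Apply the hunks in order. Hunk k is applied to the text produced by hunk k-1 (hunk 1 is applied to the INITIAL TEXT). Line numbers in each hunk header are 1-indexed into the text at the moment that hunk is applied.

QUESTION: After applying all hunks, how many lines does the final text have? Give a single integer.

Hunk 1: at line 8 remove [jsjr] add [xyges] -> 14 lines: avn drj kjr vxzgs odszs swmb ytv iki xyges fro wjt nle miyn mauwe
Hunk 2: at line 12 remove [miyn] add [fulib,nalkm] -> 15 lines: avn drj kjr vxzgs odszs swmb ytv iki xyges fro wjt nle fulib nalkm mauwe
Hunk 3: at line 10 remove [wjt,nle] add [ubj,ntk] -> 15 lines: avn drj kjr vxzgs odszs swmb ytv iki xyges fro ubj ntk fulib nalkm mauwe
Hunk 4: at line 10 remove [ntk] add [dvwqk] -> 15 lines: avn drj kjr vxzgs odszs swmb ytv iki xyges fro ubj dvwqk fulib nalkm mauwe
Final line count: 15

Answer: 15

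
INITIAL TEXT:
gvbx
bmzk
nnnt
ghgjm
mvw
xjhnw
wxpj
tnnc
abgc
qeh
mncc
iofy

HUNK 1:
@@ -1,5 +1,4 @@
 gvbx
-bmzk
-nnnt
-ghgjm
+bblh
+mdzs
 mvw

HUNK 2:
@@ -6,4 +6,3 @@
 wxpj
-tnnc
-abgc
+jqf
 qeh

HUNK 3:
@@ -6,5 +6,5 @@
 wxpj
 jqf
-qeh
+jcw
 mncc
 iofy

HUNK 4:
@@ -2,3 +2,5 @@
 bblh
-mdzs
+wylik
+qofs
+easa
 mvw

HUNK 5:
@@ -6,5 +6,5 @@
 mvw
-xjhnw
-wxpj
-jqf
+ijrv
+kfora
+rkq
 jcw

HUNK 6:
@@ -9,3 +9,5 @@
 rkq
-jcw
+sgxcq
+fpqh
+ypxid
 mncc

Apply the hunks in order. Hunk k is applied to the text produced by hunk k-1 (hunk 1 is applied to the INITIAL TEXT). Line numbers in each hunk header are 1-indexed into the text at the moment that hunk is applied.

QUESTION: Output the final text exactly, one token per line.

Answer: gvbx
bblh
wylik
qofs
easa
mvw
ijrv
kfora
rkq
sgxcq
fpqh
ypxid
mncc
iofy

Derivation:
Hunk 1: at line 1 remove [bmzk,nnnt,ghgjm] add [bblh,mdzs] -> 11 lines: gvbx bblh mdzs mvw xjhnw wxpj tnnc abgc qeh mncc iofy
Hunk 2: at line 6 remove [tnnc,abgc] add [jqf] -> 10 lines: gvbx bblh mdzs mvw xjhnw wxpj jqf qeh mncc iofy
Hunk 3: at line 6 remove [qeh] add [jcw] -> 10 lines: gvbx bblh mdzs mvw xjhnw wxpj jqf jcw mncc iofy
Hunk 4: at line 2 remove [mdzs] add [wylik,qofs,easa] -> 12 lines: gvbx bblh wylik qofs easa mvw xjhnw wxpj jqf jcw mncc iofy
Hunk 5: at line 6 remove [xjhnw,wxpj,jqf] add [ijrv,kfora,rkq] -> 12 lines: gvbx bblh wylik qofs easa mvw ijrv kfora rkq jcw mncc iofy
Hunk 6: at line 9 remove [jcw] add [sgxcq,fpqh,ypxid] -> 14 lines: gvbx bblh wylik qofs easa mvw ijrv kfora rkq sgxcq fpqh ypxid mncc iofy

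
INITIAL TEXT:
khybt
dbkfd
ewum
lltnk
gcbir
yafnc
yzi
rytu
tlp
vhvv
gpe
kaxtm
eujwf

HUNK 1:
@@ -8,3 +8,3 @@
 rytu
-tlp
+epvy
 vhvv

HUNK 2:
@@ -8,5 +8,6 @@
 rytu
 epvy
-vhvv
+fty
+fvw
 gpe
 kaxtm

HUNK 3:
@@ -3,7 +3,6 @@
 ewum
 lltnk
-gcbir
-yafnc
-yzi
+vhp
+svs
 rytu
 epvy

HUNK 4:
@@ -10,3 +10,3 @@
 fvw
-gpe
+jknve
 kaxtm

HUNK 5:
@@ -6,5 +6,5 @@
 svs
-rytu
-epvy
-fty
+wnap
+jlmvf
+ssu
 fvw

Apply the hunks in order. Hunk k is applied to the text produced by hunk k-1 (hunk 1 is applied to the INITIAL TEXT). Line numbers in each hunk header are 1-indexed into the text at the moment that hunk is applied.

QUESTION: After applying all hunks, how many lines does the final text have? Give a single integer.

Answer: 13

Derivation:
Hunk 1: at line 8 remove [tlp] add [epvy] -> 13 lines: khybt dbkfd ewum lltnk gcbir yafnc yzi rytu epvy vhvv gpe kaxtm eujwf
Hunk 2: at line 8 remove [vhvv] add [fty,fvw] -> 14 lines: khybt dbkfd ewum lltnk gcbir yafnc yzi rytu epvy fty fvw gpe kaxtm eujwf
Hunk 3: at line 3 remove [gcbir,yafnc,yzi] add [vhp,svs] -> 13 lines: khybt dbkfd ewum lltnk vhp svs rytu epvy fty fvw gpe kaxtm eujwf
Hunk 4: at line 10 remove [gpe] add [jknve] -> 13 lines: khybt dbkfd ewum lltnk vhp svs rytu epvy fty fvw jknve kaxtm eujwf
Hunk 5: at line 6 remove [rytu,epvy,fty] add [wnap,jlmvf,ssu] -> 13 lines: khybt dbkfd ewum lltnk vhp svs wnap jlmvf ssu fvw jknve kaxtm eujwf
Final line count: 13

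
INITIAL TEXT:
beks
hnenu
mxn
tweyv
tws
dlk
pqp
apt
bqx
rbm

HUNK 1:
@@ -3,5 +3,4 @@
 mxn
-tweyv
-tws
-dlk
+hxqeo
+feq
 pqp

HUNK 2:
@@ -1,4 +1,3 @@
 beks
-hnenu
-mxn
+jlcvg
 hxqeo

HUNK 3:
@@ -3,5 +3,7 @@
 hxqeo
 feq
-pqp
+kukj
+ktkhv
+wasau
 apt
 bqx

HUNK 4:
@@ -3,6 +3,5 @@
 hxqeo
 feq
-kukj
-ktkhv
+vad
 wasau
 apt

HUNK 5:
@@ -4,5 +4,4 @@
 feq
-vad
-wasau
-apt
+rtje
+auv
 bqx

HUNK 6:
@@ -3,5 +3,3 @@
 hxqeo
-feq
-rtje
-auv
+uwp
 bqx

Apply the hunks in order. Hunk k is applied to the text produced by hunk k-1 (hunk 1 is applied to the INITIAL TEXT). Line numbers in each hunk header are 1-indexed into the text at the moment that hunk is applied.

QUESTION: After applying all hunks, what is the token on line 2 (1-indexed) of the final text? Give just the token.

Hunk 1: at line 3 remove [tweyv,tws,dlk] add [hxqeo,feq] -> 9 lines: beks hnenu mxn hxqeo feq pqp apt bqx rbm
Hunk 2: at line 1 remove [hnenu,mxn] add [jlcvg] -> 8 lines: beks jlcvg hxqeo feq pqp apt bqx rbm
Hunk 3: at line 3 remove [pqp] add [kukj,ktkhv,wasau] -> 10 lines: beks jlcvg hxqeo feq kukj ktkhv wasau apt bqx rbm
Hunk 4: at line 3 remove [kukj,ktkhv] add [vad] -> 9 lines: beks jlcvg hxqeo feq vad wasau apt bqx rbm
Hunk 5: at line 4 remove [vad,wasau,apt] add [rtje,auv] -> 8 lines: beks jlcvg hxqeo feq rtje auv bqx rbm
Hunk 6: at line 3 remove [feq,rtje,auv] add [uwp] -> 6 lines: beks jlcvg hxqeo uwp bqx rbm
Final line 2: jlcvg

Answer: jlcvg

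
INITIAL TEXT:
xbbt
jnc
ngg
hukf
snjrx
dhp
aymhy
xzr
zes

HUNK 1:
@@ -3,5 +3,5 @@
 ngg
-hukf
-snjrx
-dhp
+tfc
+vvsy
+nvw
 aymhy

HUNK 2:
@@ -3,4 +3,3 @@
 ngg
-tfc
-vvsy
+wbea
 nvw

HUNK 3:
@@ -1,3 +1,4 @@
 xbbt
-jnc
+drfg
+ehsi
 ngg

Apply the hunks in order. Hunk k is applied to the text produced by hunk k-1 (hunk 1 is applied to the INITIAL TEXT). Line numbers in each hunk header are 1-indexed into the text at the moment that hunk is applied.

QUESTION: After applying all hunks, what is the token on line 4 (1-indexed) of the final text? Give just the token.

Hunk 1: at line 3 remove [hukf,snjrx,dhp] add [tfc,vvsy,nvw] -> 9 lines: xbbt jnc ngg tfc vvsy nvw aymhy xzr zes
Hunk 2: at line 3 remove [tfc,vvsy] add [wbea] -> 8 lines: xbbt jnc ngg wbea nvw aymhy xzr zes
Hunk 3: at line 1 remove [jnc] add [drfg,ehsi] -> 9 lines: xbbt drfg ehsi ngg wbea nvw aymhy xzr zes
Final line 4: ngg

Answer: ngg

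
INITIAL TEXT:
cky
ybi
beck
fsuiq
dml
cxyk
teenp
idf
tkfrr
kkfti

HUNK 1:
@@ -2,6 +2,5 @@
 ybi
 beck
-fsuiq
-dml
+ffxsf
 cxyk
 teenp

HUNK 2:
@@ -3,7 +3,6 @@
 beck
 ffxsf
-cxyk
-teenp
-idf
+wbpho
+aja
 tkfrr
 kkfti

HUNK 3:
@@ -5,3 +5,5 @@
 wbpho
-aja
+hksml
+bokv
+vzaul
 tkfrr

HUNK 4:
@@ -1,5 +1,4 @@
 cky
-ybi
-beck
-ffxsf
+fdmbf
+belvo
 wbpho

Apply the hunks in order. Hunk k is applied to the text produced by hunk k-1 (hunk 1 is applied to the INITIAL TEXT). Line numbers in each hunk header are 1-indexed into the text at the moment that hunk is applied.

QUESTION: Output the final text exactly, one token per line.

Answer: cky
fdmbf
belvo
wbpho
hksml
bokv
vzaul
tkfrr
kkfti

Derivation:
Hunk 1: at line 2 remove [fsuiq,dml] add [ffxsf] -> 9 lines: cky ybi beck ffxsf cxyk teenp idf tkfrr kkfti
Hunk 2: at line 3 remove [cxyk,teenp,idf] add [wbpho,aja] -> 8 lines: cky ybi beck ffxsf wbpho aja tkfrr kkfti
Hunk 3: at line 5 remove [aja] add [hksml,bokv,vzaul] -> 10 lines: cky ybi beck ffxsf wbpho hksml bokv vzaul tkfrr kkfti
Hunk 4: at line 1 remove [ybi,beck,ffxsf] add [fdmbf,belvo] -> 9 lines: cky fdmbf belvo wbpho hksml bokv vzaul tkfrr kkfti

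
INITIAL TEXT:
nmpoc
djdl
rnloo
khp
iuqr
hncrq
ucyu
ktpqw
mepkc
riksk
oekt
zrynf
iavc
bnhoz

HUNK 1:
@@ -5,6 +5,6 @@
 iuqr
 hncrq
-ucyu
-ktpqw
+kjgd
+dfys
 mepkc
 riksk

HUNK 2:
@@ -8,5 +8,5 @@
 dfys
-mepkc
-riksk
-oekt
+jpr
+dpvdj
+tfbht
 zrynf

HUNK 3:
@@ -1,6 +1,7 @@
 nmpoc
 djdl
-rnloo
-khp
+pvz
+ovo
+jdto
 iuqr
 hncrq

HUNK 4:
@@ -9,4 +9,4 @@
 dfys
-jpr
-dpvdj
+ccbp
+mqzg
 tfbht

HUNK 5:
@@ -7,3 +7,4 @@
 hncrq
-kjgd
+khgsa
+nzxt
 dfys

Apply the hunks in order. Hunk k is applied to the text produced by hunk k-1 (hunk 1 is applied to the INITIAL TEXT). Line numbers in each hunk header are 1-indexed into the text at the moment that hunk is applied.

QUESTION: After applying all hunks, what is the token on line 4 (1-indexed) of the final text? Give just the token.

Hunk 1: at line 5 remove [ucyu,ktpqw] add [kjgd,dfys] -> 14 lines: nmpoc djdl rnloo khp iuqr hncrq kjgd dfys mepkc riksk oekt zrynf iavc bnhoz
Hunk 2: at line 8 remove [mepkc,riksk,oekt] add [jpr,dpvdj,tfbht] -> 14 lines: nmpoc djdl rnloo khp iuqr hncrq kjgd dfys jpr dpvdj tfbht zrynf iavc bnhoz
Hunk 3: at line 1 remove [rnloo,khp] add [pvz,ovo,jdto] -> 15 lines: nmpoc djdl pvz ovo jdto iuqr hncrq kjgd dfys jpr dpvdj tfbht zrynf iavc bnhoz
Hunk 4: at line 9 remove [jpr,dpvdj] add [ccbp,mqzg] -> 15 lines: nmpoc djdl pvz ovo jdto iuqr hncrq kjgd dfys ccbp mqzg tfbht zrynf iavc bnhoz
Hunk 5: at line 7 remove [kjgd] add [khgsa,nzxt] -> 16 lines: nmpoc djdl pvz ovo jdto iuqr hncrq khgsa nzxt dfys ccbp mqzg tfbht zrynf iavc bnhoz
Final line 4: ovo

Answer: ovo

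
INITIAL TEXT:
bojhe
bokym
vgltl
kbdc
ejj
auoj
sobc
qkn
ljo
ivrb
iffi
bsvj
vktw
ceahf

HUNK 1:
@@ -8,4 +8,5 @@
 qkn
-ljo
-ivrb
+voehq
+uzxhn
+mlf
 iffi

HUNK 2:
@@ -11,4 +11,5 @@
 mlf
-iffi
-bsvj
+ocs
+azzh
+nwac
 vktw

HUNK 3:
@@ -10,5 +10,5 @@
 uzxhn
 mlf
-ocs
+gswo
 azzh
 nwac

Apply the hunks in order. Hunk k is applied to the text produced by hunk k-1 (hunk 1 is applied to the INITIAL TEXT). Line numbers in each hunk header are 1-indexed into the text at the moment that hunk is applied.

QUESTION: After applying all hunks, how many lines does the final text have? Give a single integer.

Hunk 1: at line 8 remove [ljo,ivrb] add [voehq,uzxhn,mlf] -> 15 lines: bojhe bokym vgltl kbdc ejj auoj sobc qkn voehq uzxhn mlf iffi bsvj vktw ceahf
Hunk 2: at line 11 remove [iffi,bsvj] add [ocs,azzh,nwac] -> 16 lines: bojhe bokym vgltl kbdc ejj auoj sobc qkn voehq uzxhn mlf ocs azzh nwac vktw ceahf
Hunk 3: at line 10 remove [ocs] add [gswo] -> 16 lines: bojhe bokym vgltl kbdc ejj auoj sobc qkn voehq uzxhn mlf gswo azzh nwac vktw ceahf
Final line count: 16

Answer: 16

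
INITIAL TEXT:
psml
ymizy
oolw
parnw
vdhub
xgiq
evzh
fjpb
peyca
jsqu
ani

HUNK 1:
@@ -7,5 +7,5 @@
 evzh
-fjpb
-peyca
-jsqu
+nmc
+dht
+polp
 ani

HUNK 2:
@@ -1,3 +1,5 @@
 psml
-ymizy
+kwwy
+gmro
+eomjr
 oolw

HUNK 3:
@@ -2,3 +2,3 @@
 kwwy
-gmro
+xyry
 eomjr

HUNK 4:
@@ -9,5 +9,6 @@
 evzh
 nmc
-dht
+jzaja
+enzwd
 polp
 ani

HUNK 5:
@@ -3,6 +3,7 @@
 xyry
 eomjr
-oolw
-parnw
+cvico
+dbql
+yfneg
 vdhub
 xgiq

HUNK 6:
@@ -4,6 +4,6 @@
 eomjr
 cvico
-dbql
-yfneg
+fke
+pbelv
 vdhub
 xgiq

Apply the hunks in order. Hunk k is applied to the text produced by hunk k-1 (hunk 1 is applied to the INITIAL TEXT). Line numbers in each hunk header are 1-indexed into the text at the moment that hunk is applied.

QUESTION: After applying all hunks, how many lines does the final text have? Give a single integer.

Answer: 15

Derivation:
Hunk 1: at line 7 remove [fjpb,peyca,jsqu] add [nmc,dht,polp] -> 11 lines: psml ymizy oolw parnw vdhub xgiq evzh nmc dht polp ani
Hunk 2: at line 1 remove [ymizy] add [kwwy,gmro,eomjr] -> 13 lines: psml kwwy gmro eomjr oolw parnw vdhub xgiq evzh nmc dht polp ani
Hunk 3: at line 2 remove [gmro] add [xyry] -> 13 lines: psml kwwy xyry eomjr oolw parnw vdhub xgiq evzh nmc dht polp ani
Hunk 4: at line 9 remove [dht] add [jzaja,enzwd] -> 14 lines: psml kwwy xyry eomjr oolw parnw vdhub xgiq evzh nmc jzaja enzwd polp ani
Hunk 5: at line 3 remove [oolw,parnw] add [cvico,dbql,yfneg] -> 15 lines: psml kwwy xyry eomjr cvico dbql yfneg vdhub xgiq evzh nmc jzaja enzwd polp ani
Hunk 6: at line 4 remove [dbql,yfneg] add [fke,pbelv] -> 15 lines: psml kwwy xyry eomjr cvico fke pbelv vdhub xgiq evzh nmc jzaja enzwd polp ani
Final line count: 15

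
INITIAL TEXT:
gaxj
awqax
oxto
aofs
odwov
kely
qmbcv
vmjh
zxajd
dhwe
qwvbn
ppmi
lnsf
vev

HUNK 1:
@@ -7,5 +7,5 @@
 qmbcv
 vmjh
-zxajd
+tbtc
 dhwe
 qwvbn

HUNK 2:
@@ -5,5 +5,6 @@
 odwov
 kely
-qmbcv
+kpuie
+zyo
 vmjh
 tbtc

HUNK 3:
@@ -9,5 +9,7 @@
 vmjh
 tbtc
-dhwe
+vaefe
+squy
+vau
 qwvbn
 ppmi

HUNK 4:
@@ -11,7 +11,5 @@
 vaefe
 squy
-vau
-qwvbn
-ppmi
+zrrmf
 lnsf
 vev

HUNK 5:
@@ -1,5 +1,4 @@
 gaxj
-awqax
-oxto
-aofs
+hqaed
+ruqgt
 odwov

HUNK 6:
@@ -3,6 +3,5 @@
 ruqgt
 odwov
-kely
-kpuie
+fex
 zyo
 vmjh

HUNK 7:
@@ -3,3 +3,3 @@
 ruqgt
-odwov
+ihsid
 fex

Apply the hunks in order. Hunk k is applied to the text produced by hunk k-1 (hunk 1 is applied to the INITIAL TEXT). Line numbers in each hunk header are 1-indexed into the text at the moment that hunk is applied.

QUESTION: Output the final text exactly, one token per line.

Answer: gaxj
hqaed
ruqgt
ihsid
fex
zyo
vmjh
tbtc
vaefe
squy
zrrmf
lnsf
vev

Derivation:
Hunk 1: at line 7 remove [zxajd] add [tbtc] -> 14 lines: gaxj awqax oxto aofs odwov kely qmbcv vmjh tbtc dhwe qwvbn ppmi lnsf vev
Hunk 2: at line 5 remove [qmbcv] add [kpuie,zyo] -> 15 lines: gaxj awqax oxto aofs odwov kely kpuie zyo vmjh tbtc dhwe qwvbn ppmi lnsf vev
Hunk 3: at line 9 remove [dhwe] add [vaefe,squy,vau] -> 17 lines: gaxj awqax oxto aofs odwov kely kpuie zyo vmjh tbtc vaefe squy vau qwvbn ppmi lnsf vev
Hunk 4: at line 11 remove [vau,qwvbn,ppmi] add [zrrmf] -> 15 lines: gaxj awqax oxto aofs odwov kely kpuie zyo vmjh tbtc vaefe squy zrrmf lnsf vev
Hunk 5: at line 1 remove [awqax,oxto,aofs] add [hqaed,ruqgt] -> 14 lines: gaxj hqaed ruqgt odwov kely kpuie zyo vmjh tbtc vaefe squy zrrmf lnsf vev
Hunk 6: at line 3 remove [kely,kpuie] add [fex] -> 13 lines: gaxj hqaed ruqgt odwov fex zyo vmjh tbtc vaefe squy zrrmf lnsf vev
Hunk 7: at line 3 remove [odwov] add [ihsid] -> 13 lines: gaxj hqaed ruqgt ihsid fex zyo vmjh tbtc vaefe squy zrrmf lnsf vev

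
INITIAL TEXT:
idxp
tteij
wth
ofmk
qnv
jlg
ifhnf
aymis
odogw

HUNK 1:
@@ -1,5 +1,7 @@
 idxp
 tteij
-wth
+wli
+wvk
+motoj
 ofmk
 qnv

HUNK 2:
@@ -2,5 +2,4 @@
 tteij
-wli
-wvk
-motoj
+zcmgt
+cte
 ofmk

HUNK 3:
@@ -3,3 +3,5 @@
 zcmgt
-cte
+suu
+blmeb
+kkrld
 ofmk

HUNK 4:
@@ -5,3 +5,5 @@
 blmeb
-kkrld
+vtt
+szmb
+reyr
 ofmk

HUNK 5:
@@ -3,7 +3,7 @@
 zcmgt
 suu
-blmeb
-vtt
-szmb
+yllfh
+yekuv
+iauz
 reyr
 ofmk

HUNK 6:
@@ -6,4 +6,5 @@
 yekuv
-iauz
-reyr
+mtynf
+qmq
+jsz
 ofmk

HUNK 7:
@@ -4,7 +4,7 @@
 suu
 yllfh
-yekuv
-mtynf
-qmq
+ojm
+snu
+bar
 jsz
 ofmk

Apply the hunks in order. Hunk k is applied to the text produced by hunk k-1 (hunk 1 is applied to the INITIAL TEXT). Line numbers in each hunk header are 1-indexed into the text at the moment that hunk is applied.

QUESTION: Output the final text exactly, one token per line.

Hunk 1: at line 1 remove [wth] add [wli,wvk,motoj] -> 11 lines: idxp tteij wli wvk motoj ofmk qnv jlg ifhnf aymis odogw
Hunk 2: at line 2 remove [wli,wvk,motoj] add [zcmgt,cte] -> 10 lines: idxp tteij zcmgt cte ofmk qnv jlg ifhnf aymis odogw
Hunk 3: at line 3 remove [cte] add [suu,blmeb,kkrld] -> 12 lines: idxp tteij zcmgt suu blmeb kkrld ofmk qnv jlg ifhnf aymis odogw
Hunk 4: at line 5 remove [kkrld] add [vtt,szmb,reyr] -> 14 lines: idxp tteij zcmgt suu blmeb vtt szmb reyr ofmk qnv jlg ifhnf aymis odogw
Hunk 5: at line 3 remove [blmeb,vtt,szmb] add [yllfh,yekuv,iauz] -> 14 lines: idxp tteij zcmgt suu yllfh yekuv iauz reyr ofmk qnv jlg ifhnf aymis odogw
Hunk 6: at line 6 remove [iauz,reyr] add [mtynf,qmq,jsz] -> 15 lines: idxp tteij zcmgt suu yllfh yekuv mtynf qmq jsz ofmk qnv jlg ifhnf aymis odogw
Hunk 7: at line 4 remove [yekuv,mtynf,qmq] add [ojm,snu,bar] -> 15 lines: idxp tteij zcmgt suu yllfh ojm snu bar jsz ofmk qnv jlg ifhnf aymis odogw

Answer: idxp
tteij
zcmgt
suu
yllfh
ojm
snu
bar
jsz
ofmk
qnv
jlg
ifhnf
aymis
odogw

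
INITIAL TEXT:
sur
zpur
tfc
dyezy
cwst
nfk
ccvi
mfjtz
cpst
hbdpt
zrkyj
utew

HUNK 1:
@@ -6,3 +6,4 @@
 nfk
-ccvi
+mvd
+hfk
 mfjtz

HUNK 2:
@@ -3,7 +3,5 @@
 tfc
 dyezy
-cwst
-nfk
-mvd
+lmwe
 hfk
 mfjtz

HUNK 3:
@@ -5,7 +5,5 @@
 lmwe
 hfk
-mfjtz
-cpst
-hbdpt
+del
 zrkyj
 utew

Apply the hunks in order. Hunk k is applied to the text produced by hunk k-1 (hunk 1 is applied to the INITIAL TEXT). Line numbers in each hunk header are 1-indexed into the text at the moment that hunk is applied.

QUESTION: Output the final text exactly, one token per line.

Answer: sur
zpur
tfc
dyezy
lmwe
hfk
del
zrkyj
utew

Derivation:
Hunk 1: at line 6 remove [ccvi] add [mvd,hfk] -> 13 lines: sur zpur tfc dyezy cwst nfk mvd hfk mfjtz cpst hbdpt zrkyj utew
Hunk 2: at line 3 remove [cwst,nfk,mvd] add [lmwe] -> 11 lines: sur zpur tfc dyezy lmwe hfk mfjtz cpst hbdpt zrkyj utew
Hunk 3: at line 5 remove [mfjtz,cpst,hbdpt] add [del] -> 9 lines: sur zpur tfc dyezy lmwe hfk del zrkyj utew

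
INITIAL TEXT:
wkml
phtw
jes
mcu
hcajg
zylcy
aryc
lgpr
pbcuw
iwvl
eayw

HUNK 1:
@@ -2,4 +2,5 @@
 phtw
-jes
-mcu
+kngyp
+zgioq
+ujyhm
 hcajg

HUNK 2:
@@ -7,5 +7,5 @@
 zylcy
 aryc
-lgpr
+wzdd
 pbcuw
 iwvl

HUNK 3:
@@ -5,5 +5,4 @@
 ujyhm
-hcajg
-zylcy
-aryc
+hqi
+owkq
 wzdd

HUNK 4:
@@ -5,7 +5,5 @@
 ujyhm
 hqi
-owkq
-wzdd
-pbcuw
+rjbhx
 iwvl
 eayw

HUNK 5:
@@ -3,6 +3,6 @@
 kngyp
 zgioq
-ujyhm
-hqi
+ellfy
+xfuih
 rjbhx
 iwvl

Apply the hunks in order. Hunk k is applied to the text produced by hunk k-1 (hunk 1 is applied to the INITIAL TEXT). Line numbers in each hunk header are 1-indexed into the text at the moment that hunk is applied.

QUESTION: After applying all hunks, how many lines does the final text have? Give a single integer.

Hunk 1: at line 2 remove [jes,mcu] add [kngyp,zgioq,ujyhm] -> 12 lines: wkml phtw kngyp zgioq ujyhm hcajg zylcy aryc lgpr pbcuw iwvl eayw
Hunk 2: at line 7 remove [lgpr] add [wzdd] -> 12 lines: wkml phtw kngyp zgioq ujyhm hcajg zylcy aryc wzdd pbcuw iwvl eayw
Hunk 3: at line 5 remove [hcajg,zylcy,aryc] add [hqi,owkq] -> 11 lines: wkml phtw kngyp zgioq ujyhm hqi owkq wzdd pbcuw iwvl eayw
Hunk 4: at line 5 remove [owkq,wzdd,pbcuw] add [rjbhx] -> 9 lines: wkml phtw kngyp zgioq ujyhm hqi rjbhx iwvl eayw
Hunk 5: at line 3 remove [ujyhm,hqi] add [ellfy,xfuih] -> 9 lines: wkml phtw kngyp zgioq ellfy xfuih rjbhx iwvl eayw
Final line count: 9

Answer: 9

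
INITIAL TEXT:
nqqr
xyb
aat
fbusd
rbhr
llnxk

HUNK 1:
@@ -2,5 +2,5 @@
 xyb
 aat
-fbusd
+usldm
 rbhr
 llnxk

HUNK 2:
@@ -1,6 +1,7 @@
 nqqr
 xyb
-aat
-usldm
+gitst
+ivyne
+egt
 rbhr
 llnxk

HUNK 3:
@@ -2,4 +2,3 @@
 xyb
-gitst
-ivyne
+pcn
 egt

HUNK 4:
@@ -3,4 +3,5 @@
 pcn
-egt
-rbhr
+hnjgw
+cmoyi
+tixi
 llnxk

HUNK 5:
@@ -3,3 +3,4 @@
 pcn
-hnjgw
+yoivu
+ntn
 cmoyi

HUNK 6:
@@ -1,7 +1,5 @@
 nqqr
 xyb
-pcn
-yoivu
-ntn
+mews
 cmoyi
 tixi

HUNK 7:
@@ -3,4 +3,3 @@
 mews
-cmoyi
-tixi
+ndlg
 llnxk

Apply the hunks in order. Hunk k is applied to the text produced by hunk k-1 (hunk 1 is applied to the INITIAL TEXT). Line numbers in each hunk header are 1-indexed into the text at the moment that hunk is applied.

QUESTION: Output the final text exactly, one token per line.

Answer: nqqr
xyb
mews
ndlg
llnxk

Derivation:
Hunk 1: at line 2 remove [fbusd] add [usldm] -> 6 lines: nqqr xyb aat usldm rbhr llnxk
Hunk 2: at line 1 remove [aat,usldm] add [gitst,ivyne,egt] -> 7 lines: nqqr xyb gitst ivyne egt rbhr llnxk
Hunk 3: at line 2 remove [gitst,ivyne] add [pcn] -> 6 lines: nqqr xyb pcn egt rbhr llnxk
Hunk 4: at line 3 remove [egt,rbhr] add [hnjgw,cmoyi,tixi] -> 7 lines: nqqr xyb pcn hnjgw cmoyi tixi llnxk
Hunk 5: at line 3 remove [hnjgw] add [yoivu,ntn] -> 8 lines: nqqr xyb pcn yoivu ntn cmoyi tixi llnxk
Hunk 6: at line 1 remove [pcn,yoivu,ntn] add [mews] -> 6 lines: nqqr xyb mews cmoyi tixi llnxk
Hunk 7: at line 3 remove [cmoyi,tixi] add [ndlg] -> 5 lines: nqqr xyb mews ndlg llnxk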